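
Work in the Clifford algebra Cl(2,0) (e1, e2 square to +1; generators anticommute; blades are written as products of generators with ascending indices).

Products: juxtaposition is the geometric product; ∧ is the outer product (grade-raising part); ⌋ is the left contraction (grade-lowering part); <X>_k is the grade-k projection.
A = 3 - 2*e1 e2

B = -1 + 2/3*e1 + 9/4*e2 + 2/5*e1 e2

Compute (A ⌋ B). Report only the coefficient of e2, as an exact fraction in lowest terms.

step 1: -11/5 + 2*e1 + 27/4*e2 + 6/5*e1 e2
Answer: 27/4


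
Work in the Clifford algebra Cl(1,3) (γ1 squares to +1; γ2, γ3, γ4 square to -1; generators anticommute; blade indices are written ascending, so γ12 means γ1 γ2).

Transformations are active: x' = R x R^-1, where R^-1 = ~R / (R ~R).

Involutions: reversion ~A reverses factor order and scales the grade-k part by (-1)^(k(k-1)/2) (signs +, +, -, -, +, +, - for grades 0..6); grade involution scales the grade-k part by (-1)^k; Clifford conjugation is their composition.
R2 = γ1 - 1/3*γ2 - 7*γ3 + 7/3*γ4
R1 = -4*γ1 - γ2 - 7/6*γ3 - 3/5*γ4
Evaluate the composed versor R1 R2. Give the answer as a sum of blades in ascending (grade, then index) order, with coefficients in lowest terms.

Distribute over the terms of R1 (each basis-blade product reordered to ascending indices, repeated generators contracted through their squares):
(-4*γ1) R2 = -4 + 4/3*γ12 + 28*γ13 - 28/3*γ14
(-γ2) R2 = -1/3 + γ12 + 7*γ23 - 7/3*γ24
(-7/6*γ3) R2 = -49/6 + 7/6*γ13 - 7/18*γ23 - 49/18*γ34
(-3/5*γ4) R2 = 7/5 + 3/5*γ14 - 1/5*γ24 - 21/5*γ34
Summing the partial products and collecting blades:
Answer: -111/10 + 7/3*γ12 + 175/6*γ13 - 131/15*γ14 + 119/18*γ23 - 38/15*γ24 - 623/90*γ34


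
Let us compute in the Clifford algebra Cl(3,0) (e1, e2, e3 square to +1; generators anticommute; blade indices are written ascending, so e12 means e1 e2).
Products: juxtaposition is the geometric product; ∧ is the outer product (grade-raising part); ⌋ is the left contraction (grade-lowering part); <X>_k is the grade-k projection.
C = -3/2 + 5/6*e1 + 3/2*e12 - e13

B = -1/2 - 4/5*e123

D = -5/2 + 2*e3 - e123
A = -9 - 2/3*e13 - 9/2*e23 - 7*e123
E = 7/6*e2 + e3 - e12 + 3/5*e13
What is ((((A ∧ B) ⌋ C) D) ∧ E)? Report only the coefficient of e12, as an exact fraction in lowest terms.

step 1: 9/2 + 1/3*e13 + 9/4*e23 + 107/10*e123
step 2: -77/12 + 15/4*e1 + 27/4*e12 - 9/2*e13
step 3: 385/24 - 147/8*e1 + 9/2*e2 - 73/12*e3 - 135/8*e12 + 75/4*e13 - 15/4*e23 + 239/12*e123
step 4: 2695/144*e2 + 385/24*e3 - 1799/48*e12 - 35/4*e13 + 835/72*e23 - 1061/30*e123
Answer: -1799/48


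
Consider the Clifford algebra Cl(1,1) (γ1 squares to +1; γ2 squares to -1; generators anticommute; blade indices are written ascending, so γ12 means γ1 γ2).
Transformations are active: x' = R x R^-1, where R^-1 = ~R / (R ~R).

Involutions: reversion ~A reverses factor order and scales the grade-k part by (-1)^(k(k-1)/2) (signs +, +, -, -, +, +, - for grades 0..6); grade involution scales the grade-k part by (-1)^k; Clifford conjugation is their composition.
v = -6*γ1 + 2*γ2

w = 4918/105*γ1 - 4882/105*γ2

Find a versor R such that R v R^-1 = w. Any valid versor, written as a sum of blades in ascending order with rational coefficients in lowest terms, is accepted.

Key observation: q(v) = q(w) = 32 (sandwiches preserve the norm), so R = v + w = 4288/105*γ1 - 4672/105*γ2 works whenever it is invertible — the component of v along it is kept and (v - w)/2 reverses, sending v to w.
Answer: 4288/105*γ1 - 4672/105*γ2


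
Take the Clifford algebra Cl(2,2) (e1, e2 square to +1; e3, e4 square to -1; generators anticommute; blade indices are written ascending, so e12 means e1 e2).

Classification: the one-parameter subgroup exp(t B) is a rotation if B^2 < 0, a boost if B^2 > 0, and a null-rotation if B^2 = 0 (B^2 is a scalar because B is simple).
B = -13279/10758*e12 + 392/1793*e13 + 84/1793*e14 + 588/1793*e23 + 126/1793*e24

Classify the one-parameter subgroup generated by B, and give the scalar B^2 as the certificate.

B^2 term by term: the squares give (-13279/10758)^2*(e12)^2 + (392/1793)^2*(e13)^2 + (84/1793)^2*(e14)^2 + (588/1793)^2*(e23)^2 + (126/1793)^2*(e24)^2 = 176331841/115734564*(-1) + 153664/3214849*(+1) + 7056/3214849*(+1) + 345744/3214849*(+1) + 15876/3214849*(+1) = -49/36 (each basis 2-blade squares to minus the product of its generators' squares); cross terms between blades sharing an index anticommute and cancel; the commuting (index-disjoint) pairs give grade-4 terms 2*c*c'*(blade product), which cancel blade by blade — e1234: -98784/3214849 + 98784/3214849 = 0 — confirming B is simple. So B^2 = -49/36.
Answer: rotation, certificate B^2 = -49/36. B^2 = -49/36 is basis-independent, so its sign is the whole story.


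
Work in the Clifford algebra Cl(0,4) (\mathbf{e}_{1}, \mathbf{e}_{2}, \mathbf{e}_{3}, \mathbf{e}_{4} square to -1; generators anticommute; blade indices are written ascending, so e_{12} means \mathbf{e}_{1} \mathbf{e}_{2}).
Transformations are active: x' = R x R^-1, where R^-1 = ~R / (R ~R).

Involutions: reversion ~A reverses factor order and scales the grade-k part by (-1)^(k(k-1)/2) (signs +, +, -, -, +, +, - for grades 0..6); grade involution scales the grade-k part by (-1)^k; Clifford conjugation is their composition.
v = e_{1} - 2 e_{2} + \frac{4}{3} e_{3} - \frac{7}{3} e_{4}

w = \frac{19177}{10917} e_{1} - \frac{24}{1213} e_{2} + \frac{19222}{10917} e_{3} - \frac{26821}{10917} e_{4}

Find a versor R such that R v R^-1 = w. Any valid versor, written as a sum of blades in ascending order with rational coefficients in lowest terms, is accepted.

R = v + w = \frac{30094}{10917} e_{1} - \frac{2450}{1213} e_{2} + \frac{33778}{10917} e_{3} - \frac{52294}{10917} e_{4} works: the equal norms (-\frac{110}{9}) guarantee its sandwich swaps v into w.
Answer: \frac{30094}{10917} e_{1} - \frac{2450}{1213} e_{2} + \frac{33778}{10917} e_{3} - \frac{52294}{10917} e_{4}


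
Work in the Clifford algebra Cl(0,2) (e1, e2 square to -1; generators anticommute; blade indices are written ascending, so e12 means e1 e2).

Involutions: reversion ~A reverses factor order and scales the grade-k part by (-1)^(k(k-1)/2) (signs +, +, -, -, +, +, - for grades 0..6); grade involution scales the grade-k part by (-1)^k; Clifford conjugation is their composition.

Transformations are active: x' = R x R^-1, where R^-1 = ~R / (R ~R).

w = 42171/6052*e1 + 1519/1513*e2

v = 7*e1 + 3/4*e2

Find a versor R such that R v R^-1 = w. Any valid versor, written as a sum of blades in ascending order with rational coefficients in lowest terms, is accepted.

Reasoning: v^2 = w^2 = -793/16 since conjugation preserves the quadratic form; R = v + w = 84535/6052*e1 + 10615/6052*e2 is then valid when invertible, keeping its own part and reversing (v - w)/2.
Answer: 84535/6052*e1 + 10615/6052*e2


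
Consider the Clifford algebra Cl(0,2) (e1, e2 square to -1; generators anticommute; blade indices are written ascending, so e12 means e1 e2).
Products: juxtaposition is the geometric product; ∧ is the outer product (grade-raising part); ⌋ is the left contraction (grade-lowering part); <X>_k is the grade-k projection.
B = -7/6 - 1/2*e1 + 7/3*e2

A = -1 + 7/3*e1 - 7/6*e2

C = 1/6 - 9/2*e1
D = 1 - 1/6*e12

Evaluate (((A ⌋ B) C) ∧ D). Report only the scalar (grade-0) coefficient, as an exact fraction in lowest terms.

step 1: 91/18 + 1/2*e1 - 7/3*e2
step 2: 167/54 - 68/3*e1 - 7/18*e2 - 21/2*e12
step 3: 167/54 - 68/3*e1 - 7/18*e2 - 3569/324*e12
Answer: 167/54


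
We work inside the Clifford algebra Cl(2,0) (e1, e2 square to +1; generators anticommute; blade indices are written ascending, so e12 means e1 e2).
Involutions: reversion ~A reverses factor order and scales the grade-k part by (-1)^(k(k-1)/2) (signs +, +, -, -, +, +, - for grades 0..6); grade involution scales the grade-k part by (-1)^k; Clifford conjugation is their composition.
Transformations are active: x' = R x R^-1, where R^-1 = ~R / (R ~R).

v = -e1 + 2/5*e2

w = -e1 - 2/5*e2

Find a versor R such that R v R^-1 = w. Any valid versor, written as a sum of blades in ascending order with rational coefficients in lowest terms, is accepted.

R = v + w = -2*e1 works: the equal norms (29/25) guarantee its sandwich swaps v into w.
Answer: -2*e1


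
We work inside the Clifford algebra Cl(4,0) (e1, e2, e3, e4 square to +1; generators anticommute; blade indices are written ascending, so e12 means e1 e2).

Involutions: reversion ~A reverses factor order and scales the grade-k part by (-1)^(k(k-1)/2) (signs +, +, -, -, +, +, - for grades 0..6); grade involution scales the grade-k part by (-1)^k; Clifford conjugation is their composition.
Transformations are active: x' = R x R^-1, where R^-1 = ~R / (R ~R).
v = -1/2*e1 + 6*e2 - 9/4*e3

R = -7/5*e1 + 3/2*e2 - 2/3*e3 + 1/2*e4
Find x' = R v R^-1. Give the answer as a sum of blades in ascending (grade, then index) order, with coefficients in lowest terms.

~R = -7/5*e1 + 3/2*e2 - 2/3*e3 + 1/2*e4, and R ~R = 2207/450, so R^-1 = ~R / (2207/450).
R v = 56/5 - 153/20*e12 + 169/60*e13 + 1/4*e14 + 5/8*e23 - 3*e24 + 9/8*e34
Answer: -26017/4414*e1 + 1878/2207*e2 - 7017/8828*e3 + 5040/2207*e4


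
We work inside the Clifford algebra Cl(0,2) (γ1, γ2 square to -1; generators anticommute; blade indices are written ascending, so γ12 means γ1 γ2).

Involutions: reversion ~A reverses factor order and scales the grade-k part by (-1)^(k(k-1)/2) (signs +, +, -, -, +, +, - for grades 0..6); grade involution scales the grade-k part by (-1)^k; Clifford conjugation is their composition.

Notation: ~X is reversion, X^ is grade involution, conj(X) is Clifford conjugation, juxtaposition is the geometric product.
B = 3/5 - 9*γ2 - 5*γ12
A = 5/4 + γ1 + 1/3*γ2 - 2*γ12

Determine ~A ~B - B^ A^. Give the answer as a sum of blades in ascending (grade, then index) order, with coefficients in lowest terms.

first term: -25/4 + 304/15*γ1 - 321/20*γ2 - 31/20*γ12
second term: -25/4 - 304/15*γ1 + 321/20*γ2 + 31/20*γ12
Answer: 608/15*γ1 - 321/10*γ2 - 31/10*γ12


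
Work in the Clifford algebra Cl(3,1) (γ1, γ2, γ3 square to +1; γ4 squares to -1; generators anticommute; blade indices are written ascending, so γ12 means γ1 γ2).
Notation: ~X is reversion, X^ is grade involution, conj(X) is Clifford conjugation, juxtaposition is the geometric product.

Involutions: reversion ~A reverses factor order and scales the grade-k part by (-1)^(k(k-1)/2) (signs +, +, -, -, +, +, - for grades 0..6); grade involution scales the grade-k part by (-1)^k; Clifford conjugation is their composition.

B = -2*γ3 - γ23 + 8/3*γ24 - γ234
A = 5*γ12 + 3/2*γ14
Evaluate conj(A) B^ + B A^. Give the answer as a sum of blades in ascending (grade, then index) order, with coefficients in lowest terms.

first term: -4*γ12 + 5*γ13 - 40/3*γ14 - 17/2*γ123 - 2*γ134 + 3/2*γ1234
second term: -4*γ12 + 5*γ13 - 40/3*γ14 - 23/2*γ123 + 8*γ134 - 3/2*γ1234
Answer: -8*γ12 + 10*γ13 - 80/3*γ14 - 20*γ123 + 6*γ134


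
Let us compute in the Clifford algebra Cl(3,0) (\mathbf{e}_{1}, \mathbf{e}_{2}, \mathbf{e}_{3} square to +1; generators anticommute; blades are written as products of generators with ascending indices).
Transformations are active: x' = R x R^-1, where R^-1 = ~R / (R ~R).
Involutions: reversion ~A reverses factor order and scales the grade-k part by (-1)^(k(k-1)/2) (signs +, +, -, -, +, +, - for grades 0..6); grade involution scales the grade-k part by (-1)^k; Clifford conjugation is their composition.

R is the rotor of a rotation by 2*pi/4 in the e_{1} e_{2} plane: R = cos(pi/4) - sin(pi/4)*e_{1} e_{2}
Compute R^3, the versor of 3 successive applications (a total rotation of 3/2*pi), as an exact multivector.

The rotor phase is half the rotation angle and phases add under composition, so 3 steps in the e_{1} e_{2} plane accumulate phase 3*(pi/4) = \frac{3 \pi}{4}: R^3 = cos(\frac{3 \pi}{4}) - sin(\frac{3 \pi}{4})*e_{1} e_{2}.
cos(\frac{3 \pi}{4}) = - \frac{\sqrt{2}}{2} and sin(\frac{3 \pi}{4}) = \frac{\sqrt{2}}{2}, so R^3 = - \frac{\sqrt{2}}{2} - \frac{\sqrt{2}}{2} e_{1} e_{2}. The net rotation is 3/2*pi; the rotor keeps the half-angle phase exactly.
Answer: - \frac{\sqrt{2}}{2} - \frac{\sqrt{2}}{2} e_{1} e_{2}


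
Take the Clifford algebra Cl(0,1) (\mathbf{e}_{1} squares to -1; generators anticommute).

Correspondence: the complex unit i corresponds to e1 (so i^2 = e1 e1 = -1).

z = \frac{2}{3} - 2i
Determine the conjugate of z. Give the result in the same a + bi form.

In blades: z = \frac{2}{3} - 2 e_{1}.
Conjugation here is Clifford conjugation: the scalar is fixed and the grade-1 and grade-2 blades all flip sign, giving \frac{2}{3} + 2 e_{1}; translating back:
Answer: \frac{2}{3} + 2i


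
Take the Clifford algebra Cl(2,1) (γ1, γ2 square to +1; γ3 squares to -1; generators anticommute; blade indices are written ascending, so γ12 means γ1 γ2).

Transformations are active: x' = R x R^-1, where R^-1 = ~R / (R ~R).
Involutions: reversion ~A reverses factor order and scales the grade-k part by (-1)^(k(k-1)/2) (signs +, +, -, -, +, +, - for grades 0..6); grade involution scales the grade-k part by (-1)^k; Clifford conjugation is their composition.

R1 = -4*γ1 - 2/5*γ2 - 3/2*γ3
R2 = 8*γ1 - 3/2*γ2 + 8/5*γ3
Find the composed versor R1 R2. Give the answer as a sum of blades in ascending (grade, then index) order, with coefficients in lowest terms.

Distribute over the terms of R1 (each basis-blade product reordered to ascending indices, repeated generators contracted through their squares):
(-4*γ1) R2 = -32 + 6*γ12 - 32/5*γ13
(-2/5*γ2) R2 = 3/5 + 16/5*γ12 - 16/25*γ23
(-3/2*γ3) R2 = 12/5 + 12*γ13 - 9/4*γ23
Summing the partial products and collecting blades:
Answer: -29 + 46/5*γ12 + 28/5*γ13 - 289/100*γ23


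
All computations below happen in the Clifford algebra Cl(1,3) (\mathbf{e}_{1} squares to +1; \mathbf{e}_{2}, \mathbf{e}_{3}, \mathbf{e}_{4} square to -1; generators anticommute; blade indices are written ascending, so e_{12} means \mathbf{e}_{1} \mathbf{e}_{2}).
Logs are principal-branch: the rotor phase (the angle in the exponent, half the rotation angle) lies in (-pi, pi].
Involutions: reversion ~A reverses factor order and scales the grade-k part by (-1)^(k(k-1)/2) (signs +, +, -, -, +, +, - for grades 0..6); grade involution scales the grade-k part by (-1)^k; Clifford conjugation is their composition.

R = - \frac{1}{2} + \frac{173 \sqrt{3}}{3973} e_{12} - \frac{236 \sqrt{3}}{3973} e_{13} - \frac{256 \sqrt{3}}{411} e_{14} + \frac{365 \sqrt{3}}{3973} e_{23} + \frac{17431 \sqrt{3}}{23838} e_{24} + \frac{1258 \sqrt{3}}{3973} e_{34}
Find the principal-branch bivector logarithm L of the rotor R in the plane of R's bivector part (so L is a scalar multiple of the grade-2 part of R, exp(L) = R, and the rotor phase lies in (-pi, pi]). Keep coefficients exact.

The scalar part of R is - \frac{1}{2}, which pins the rotor phase on the principal branch; dividing the bivector part by the sine of that phase recovers the unit plane, and L is the phase times that plane.
Concretely: cos(phase) = - \frac{1}{2} gives phase = ±\frac{2 \pi}{3}, and since phase/sin(phase) is even the sign is immaterial: L = (phase/sin(phase)) * <R>_2 = (\frac{4 \sqrt{3} \pi}{9}) * <R>_2.
Answer: \frac{692 \pi}{11919} e_{12} - \frac{944 \pi}{11919} e_{13} - \frac{1024 \pi}{1233} e_{14} + \frac{1460 \pi}{11919} e_{23} + \frac{34862 \pi}{35757} e_{24} + \frac{5032 \pi}{11919} e_{34}


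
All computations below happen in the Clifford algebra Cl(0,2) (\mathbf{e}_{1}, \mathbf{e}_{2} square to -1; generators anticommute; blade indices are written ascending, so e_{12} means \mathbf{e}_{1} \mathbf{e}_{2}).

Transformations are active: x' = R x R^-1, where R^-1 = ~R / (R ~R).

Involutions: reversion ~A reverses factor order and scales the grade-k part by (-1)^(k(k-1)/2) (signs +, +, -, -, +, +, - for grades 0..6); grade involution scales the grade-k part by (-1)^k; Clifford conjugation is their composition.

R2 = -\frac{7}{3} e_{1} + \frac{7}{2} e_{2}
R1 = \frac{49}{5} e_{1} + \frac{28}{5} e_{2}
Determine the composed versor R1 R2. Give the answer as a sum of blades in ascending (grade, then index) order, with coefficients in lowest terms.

Distribute over the terms of R1 (each basis-blade product reordered to ascending indices, repeated generators contracted through their squares):
(\frac{49}{5} e_{1}) R2 = \frac{343}{15} + \frac{343}{10} e_{12}
(\frac{28}{5} e_{2}) R2 = -\frac{98}{5} + \frac{196}{15} e_{12}
Summing the partial products and collecting blades:
Answer: \frac{49}{15} + \frac{1421}{30} e_{12}


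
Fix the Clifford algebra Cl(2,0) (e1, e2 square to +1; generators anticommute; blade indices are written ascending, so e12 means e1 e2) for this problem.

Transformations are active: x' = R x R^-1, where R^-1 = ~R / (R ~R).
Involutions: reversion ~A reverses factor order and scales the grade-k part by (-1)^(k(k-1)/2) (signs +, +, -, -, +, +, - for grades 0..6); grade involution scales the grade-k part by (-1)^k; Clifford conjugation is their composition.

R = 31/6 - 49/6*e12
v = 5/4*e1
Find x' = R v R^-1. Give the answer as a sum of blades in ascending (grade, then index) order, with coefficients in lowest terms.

~R = 31/6 + 49/6*e12, and R ~R = 1681/18, so R^-1 = ~R / (1681/18).
R v = 155/24*e1 + 245/24*e2
Answer: -900/1681*e1 + 7595/6724*e2


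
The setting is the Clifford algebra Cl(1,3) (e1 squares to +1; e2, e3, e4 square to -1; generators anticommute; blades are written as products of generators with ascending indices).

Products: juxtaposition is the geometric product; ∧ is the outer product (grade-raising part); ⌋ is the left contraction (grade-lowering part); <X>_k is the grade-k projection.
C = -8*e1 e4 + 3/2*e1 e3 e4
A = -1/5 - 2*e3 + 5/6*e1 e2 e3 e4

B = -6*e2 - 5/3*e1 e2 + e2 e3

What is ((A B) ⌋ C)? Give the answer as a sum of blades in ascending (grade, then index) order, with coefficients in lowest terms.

step 1: -4/5*e2 + 1/3*e1 e2 - 5/6*e1 e4 - 61/5*e2 e3 - 25/18*e3 e4 + 10/3*e1 e2 e3 + 5*e1 e3 e4
step 2: -5/6 + 25/12*e1 + 5/4*e3
Answer: -5/6 + 25/12*e1 + 5/4*e3


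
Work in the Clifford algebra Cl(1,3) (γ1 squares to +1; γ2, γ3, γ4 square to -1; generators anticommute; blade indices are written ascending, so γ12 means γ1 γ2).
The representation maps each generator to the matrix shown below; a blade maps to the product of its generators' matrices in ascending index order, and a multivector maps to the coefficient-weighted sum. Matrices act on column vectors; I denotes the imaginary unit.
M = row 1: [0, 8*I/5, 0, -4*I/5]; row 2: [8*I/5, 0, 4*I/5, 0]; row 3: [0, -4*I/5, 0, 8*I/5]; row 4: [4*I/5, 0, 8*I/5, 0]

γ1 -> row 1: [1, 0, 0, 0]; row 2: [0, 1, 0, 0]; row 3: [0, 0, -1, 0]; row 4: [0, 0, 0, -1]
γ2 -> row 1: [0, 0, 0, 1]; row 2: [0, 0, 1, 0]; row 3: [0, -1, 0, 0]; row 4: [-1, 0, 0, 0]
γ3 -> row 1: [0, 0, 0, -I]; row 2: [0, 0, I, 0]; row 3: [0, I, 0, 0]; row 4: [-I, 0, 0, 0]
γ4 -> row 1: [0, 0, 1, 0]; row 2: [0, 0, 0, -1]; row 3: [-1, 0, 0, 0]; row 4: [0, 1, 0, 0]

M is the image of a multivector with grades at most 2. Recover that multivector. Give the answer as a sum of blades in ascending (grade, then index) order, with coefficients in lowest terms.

Method: the blade images are trace-orthogonal — tr(rho(e_A) rho(e_B)^-1) = 4 if A = B and 0 otherwise — and rho(e_A)^-1 = (e_A)^2 * rho(e_A) with (e_A)^2 = +1 or -1, so the coefficient of e_A in the preimage is (e_A)^2 * tr(M rho(e_A))/4.
Nonzero projections over blades of grade <= 2: γ13: (γ13)^2 = +1, tr(M rho(γ13)) = 16/5, coefficient 4/5; γ34: (γ34)^2 = -1, tr(M rho(γ34)) = 32/5, coefficient -8/5. Every other blade of grade <= 2 projects to 0.
Answer: 4/5*γ13 - 8/5*γ34


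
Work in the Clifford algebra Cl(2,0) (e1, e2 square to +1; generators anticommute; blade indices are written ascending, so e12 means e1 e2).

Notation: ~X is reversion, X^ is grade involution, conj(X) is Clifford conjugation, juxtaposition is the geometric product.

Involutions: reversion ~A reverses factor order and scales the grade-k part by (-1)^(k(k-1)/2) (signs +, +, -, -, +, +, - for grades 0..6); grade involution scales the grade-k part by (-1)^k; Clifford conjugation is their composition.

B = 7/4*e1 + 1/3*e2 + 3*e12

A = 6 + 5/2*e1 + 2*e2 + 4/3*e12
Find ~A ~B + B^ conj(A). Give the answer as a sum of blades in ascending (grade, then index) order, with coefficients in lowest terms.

first term: 25/24 + 289/18*e1 - 19/6*e2 - 62/3*e12
second term: 217/24 - 305/18*e1 + 47/6*e2 + 62/3*e12
Answer: 121/12 - 8/9*e1 + 14/3*e2


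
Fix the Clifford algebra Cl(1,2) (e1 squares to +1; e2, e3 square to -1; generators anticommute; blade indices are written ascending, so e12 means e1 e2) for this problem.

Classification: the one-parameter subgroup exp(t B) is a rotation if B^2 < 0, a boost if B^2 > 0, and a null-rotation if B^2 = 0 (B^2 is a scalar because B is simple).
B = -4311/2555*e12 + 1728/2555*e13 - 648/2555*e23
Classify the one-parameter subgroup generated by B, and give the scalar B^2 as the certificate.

B^2 term by term: the squares give (-4311/2555)^2*(e12)^2 + (1728/2555)^2*(e13)^2 + (-648/2555)^2*(e23)^2 = 18584721/6528025*(+1) + 2985984/6528025*(+1) + 419904/6528025*(-1) = 81/25 (each basis 2-blade squares to minus the product of its generators' squares); cross terms between blades sharing an index anticommute and cancel. So B^2 = 81/25.
Answer: boost, certificate B^2 = 81/25. Key observation: B^2 = 81/25 is a conjugation invariant, so its sign decides the class regardless of the surface form of B.


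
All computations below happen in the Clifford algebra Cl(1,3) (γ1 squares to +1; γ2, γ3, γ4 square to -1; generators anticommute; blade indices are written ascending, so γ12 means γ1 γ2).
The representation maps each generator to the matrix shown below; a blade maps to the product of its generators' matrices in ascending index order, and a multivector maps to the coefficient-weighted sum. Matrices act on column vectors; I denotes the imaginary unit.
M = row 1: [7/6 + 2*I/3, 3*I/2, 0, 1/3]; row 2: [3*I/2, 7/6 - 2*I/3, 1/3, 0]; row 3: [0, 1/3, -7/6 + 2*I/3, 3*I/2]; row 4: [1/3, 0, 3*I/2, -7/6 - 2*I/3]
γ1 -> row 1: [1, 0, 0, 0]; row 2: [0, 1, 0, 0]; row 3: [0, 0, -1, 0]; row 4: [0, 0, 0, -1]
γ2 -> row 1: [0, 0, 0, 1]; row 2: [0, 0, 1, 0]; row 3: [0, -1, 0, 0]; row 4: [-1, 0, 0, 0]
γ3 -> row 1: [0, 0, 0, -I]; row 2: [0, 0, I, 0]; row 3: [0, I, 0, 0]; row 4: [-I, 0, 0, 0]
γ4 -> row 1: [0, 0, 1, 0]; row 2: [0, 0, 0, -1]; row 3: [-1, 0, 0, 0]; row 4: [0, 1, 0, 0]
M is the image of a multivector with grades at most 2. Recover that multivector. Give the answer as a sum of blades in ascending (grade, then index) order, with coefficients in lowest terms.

Method: the blade images are trace-orthogonal — tr(rho(e_A) rho(e_B)^-1) = 4 if A = B and 0 otherwise — and rho(e_A)^-1 = (e_A)^2 * rho(e_A) with (e_A)^2 = +1 or -1, so the coefficient of e_A in the preimage is (e_A)^2 * tr(M rho(e_A))/4.
Nonzero projections over blades of grade <= 2: γ1: (γ1)^2 = +1, tr(M rho(γ1)) = 14/3, coefficient 7/6; γ12: (γ12)^2 = +1, tr(M rho(γ12)) = 4/3, coefficient 1/3; γ23: (γ23)^2 = -1, tr(M rho(γ23)) = 8/3, coefficient -2/3; γ34: (γ34)^2 = -1, tr(M rho(γ34)) = 6, coefficient -3/2. Every other blade of grade <= 2 projects to 0.
Answer: 7/6*γ1 + 1/3*γ12 - 2/3*γ23 - 3/2*γ34


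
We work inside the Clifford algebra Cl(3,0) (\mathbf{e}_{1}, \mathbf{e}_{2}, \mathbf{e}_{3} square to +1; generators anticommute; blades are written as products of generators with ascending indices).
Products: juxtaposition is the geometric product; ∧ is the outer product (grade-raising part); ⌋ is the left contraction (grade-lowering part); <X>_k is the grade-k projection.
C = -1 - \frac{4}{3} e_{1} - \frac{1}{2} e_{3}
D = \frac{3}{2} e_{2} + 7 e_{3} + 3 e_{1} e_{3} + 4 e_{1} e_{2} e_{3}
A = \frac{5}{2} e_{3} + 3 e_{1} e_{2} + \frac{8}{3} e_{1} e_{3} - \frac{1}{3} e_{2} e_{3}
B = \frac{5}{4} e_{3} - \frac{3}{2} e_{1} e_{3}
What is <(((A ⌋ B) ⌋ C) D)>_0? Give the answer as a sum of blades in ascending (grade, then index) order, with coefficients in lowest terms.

step 1: \frac{57}{8} + \frac{15}{4} e_{1}
step 2: -\frac{97}{8} - \frac{19}{2} e_{1} - \frac{57}{16} e_{3}
step 3: -\frac{399}{16} + \frac{171}{16} e_{1} - \frac{291}{16} e_{2} - \frac{907}{8} e_{3} - \frac{57}{2} e_{1} e_{2} - \frac{823}{8} e_{1} e_{3} - \frac{1045}{32} e_{2} e_{3} - \frac{97}{2} e_{1} e_{2} e_{3}
step 4: -\frac{399}{16}
Answer: -\frac{399}{16}


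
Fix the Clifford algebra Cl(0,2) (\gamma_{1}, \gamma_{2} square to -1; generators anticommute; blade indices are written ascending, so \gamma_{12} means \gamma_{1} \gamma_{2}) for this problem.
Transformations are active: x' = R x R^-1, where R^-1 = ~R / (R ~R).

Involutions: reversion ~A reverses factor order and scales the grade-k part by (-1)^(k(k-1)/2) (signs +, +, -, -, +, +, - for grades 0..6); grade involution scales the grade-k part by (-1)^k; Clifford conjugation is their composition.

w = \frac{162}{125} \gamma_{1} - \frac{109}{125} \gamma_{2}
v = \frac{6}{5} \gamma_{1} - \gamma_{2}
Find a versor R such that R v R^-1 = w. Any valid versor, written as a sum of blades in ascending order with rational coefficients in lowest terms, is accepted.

R = v + w = \frac{312}{125} \gamma_{1} - \frac{234}{125} \gamma_{2} works: the equal norms (-\frac{61}{25}) guarantee its sandwich swaps v into w.
Answer: \frac{312}{125} \gamma_{1} - \frac{234}{125} \gamma_{2}


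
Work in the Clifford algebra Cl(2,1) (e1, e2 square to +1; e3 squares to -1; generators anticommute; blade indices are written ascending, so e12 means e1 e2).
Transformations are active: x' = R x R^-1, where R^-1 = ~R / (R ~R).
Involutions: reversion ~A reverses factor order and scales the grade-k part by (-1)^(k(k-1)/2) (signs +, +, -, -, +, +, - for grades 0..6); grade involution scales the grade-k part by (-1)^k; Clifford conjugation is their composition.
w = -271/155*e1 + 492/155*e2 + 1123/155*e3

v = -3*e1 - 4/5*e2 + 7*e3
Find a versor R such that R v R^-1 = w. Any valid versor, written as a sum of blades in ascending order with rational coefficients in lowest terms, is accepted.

A norm check does it: q(v) = q(w) = -984/25, hence R = v + w = -736/155*e1 + 368/155*e2 + 2208/155*e3 realises the map — parallel part kept, (v - w)/2 negated, v carried to w.
Answer: -736/155*e1 + 368/155*e2 + 2208/155*e3


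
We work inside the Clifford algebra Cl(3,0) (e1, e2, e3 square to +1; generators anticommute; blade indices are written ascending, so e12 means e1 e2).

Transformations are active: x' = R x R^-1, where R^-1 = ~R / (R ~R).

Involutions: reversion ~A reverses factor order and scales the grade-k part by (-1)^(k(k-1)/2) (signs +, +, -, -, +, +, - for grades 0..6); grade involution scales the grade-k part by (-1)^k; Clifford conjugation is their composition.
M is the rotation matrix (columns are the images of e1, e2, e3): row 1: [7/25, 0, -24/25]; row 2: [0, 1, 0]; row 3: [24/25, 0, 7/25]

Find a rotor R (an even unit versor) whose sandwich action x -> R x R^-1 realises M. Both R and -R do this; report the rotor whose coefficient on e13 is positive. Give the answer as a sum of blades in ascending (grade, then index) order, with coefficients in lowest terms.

Method: write R = a + b12*e12 + b13*e13 + b23*e23 with a^2 + b12^2 + b13^2 + b23^2 = 1 (so R^-1 = ~R). Expanding the columns R e_j ~R gives tr M = 4a^2 - 1 and, from the antisymmetric part, M21 - M12 = -4a*b12, M13 - M31 = 4a*b13, M32 - M23 = -4a*b23.
Here tr M = 39/25, so a^2 = (1 + tr M)/4 = 16/25 and a = ±4/5. Taking a = 4/5: M21 - M12 = 0, M13 - M31 = -48/25, M32 - M23 = 0, giving b12 = 0, b13 = -3/5, b23 = 0, i.e. R = 4/5 - 3/5*e13.
Its e13 coefficient is negative, so report the other preimage -R.
Answer: -4/5 + 3/5*e13. Note: both R and -R realise this M (trace 39/25); the covering map identifies them, and the e13-coefficient sign is the tie-breaker.


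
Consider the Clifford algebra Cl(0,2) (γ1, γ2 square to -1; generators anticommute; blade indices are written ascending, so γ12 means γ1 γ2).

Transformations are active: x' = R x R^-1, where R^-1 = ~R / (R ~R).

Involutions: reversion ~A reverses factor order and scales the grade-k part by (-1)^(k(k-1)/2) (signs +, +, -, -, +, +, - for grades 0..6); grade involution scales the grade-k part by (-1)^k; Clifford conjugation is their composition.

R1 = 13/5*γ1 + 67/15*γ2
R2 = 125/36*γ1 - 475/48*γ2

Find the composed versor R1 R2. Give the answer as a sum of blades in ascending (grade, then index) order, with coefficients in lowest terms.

Distribute over the terms of R1 (each basis-blade product reordered to ascending indices, repeated generators contracted through their squares):
(13/5*γ1) R2 = -325/36 - 1235/48*γ12
(67/15*γ2) R2 = 6365/144 - 1675/108*γ12
Summing the partial products and collecting blades:
Answer: 5065/144 - 17815/432*γ12


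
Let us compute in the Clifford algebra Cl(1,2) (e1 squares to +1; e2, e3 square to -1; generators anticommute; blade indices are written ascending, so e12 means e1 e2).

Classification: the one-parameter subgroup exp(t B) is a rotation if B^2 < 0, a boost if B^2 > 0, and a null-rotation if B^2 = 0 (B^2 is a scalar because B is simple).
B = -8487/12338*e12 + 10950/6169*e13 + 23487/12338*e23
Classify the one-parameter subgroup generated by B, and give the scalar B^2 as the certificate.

B^2 term by term: the squares give (-8487/12338)^2*(e12)^2 + (10950/6169)^2*(e13)^2 + (23487/12338)^2*(e23)^2 = 72029169/152226244*(+1) + 119902500/38056561*(+1) + 551639169/152226244*(-1) = 0 (each basis 2-blade squares to minus the product of its generators' squares); cross terms between blades sharing an index anticommute and cancel. So B^2 = 0.
Answer: null-rotation, certificate B^2 = 0. One invariant decides it: the square 0 survives every conjugation, and its sign is exactly the classification.


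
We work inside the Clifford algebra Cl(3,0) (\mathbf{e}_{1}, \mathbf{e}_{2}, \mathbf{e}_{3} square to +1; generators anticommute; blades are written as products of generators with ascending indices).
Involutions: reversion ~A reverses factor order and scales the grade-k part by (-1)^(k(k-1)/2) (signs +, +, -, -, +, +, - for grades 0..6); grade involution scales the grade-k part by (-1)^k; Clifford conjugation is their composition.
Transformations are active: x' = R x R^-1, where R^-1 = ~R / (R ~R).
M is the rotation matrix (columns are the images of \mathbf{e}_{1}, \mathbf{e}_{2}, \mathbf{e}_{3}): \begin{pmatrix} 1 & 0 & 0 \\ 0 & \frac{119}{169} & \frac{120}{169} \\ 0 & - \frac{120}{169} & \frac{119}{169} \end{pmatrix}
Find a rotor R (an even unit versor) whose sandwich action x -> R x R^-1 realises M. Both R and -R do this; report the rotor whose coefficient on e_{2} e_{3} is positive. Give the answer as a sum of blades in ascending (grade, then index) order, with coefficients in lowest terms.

Method: write R = a + b12*e_{1} e_{2} + b13*e_{1} e_{3} + b23*e_{2} e_{3} with a^2 + b12^2 + b13^2 + b23^2 = 1 (so R^-1 = ~R). Expanding the columns R e_j ~R gives tr M = 4a^2 - 1 and, from the antisymmetric part, M21 - M12 = -4a*b12, M13 - M31 = 4a*b13, M32 - M23 = -4a*b23.
Here tr M = \frac{407}{169}, so a^2 = (1 + tr M)/4 = \frac{144}{169} and a = ±\frac{12}{13}. Taking a = \frac{12}{13}: M21 - M12 = 0, M13 - M31 = 0, M32 - M23 = -\frac{240}{169}, giving b12 = 0, b13 = 0, b23 = \frac{5}{13}, i.e. R = \frac{12}{13} + \frac{5}{13} e_{2} e_{3}.
Its e_{2} e_{3} coefficient is already positive.
Answer: \frac{12}{13} + \frac{5}{13} e_{2} e_{3}. Uniqueness: Spin(3) -> SO(3) maps R and -R to the same rotation of trace \frac{407}{169}; fixing the sign of the e_{2} e_{3} coefficient removes the ambiguity.


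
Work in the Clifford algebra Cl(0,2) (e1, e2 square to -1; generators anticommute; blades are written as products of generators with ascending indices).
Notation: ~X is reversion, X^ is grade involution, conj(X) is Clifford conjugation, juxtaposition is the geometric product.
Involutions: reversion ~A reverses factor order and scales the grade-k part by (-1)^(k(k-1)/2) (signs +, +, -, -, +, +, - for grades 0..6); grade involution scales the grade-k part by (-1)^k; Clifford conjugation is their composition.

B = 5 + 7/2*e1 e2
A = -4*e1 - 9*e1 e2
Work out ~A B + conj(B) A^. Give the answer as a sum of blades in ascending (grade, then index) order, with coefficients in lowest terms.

first term: -63/2 - 20*e1 + 14*e2 + 45*e1 e2
second term: -63/2 + 20*e1 - 14*e2 - 45*e1 e2
Answer: -63


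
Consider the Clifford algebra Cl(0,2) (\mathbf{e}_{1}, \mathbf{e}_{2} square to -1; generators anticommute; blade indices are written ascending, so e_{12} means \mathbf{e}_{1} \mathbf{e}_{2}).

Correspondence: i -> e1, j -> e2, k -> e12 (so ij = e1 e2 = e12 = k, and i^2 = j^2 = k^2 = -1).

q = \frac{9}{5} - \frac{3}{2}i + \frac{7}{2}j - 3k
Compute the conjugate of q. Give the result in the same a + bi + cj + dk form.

In blades: q = \frac{9}{5} - \frac{3}{2} e_{1} + \frac{7}{2} e_{2} - 3 e_{12}.
Conjugation here is Clifford conjugation: the scalar is fixed and the grade-1 and grade-2 blades all flip sign, giving \frac{9}{5} + \frac{3}{2} e_{1} - \frac{7}{2} e_{2} + 3 e_{12}; translating back:
Answer: \frac{9}{5} + \frac{3}{2}i - \frac{7}{2}j + 3k


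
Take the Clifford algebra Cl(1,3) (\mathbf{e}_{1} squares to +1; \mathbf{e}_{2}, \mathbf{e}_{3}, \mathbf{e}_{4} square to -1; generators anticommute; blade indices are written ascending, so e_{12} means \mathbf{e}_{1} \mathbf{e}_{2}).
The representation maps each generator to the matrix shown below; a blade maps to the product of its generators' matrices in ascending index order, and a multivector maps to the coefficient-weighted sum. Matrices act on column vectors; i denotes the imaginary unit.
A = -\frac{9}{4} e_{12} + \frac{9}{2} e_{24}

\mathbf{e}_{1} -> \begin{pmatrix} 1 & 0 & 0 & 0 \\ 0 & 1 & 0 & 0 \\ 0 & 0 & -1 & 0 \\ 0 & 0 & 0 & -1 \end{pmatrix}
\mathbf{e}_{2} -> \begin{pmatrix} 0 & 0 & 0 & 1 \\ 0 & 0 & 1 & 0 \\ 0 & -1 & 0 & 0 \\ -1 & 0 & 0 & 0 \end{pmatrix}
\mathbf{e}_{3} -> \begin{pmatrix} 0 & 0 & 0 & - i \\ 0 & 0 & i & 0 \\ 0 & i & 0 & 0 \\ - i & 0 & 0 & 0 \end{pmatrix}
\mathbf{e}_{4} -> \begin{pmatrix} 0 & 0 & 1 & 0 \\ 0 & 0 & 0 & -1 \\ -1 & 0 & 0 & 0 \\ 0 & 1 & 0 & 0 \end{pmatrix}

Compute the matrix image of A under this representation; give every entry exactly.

Bivector images (products of the table entries): rho(e_{12}) = rho(\mathbf{e}_{1})rho(\mathbf{e}_{2}) = \begin{pmatrix} 0 & 0 & 0 & 1 \\ 0 & 0 & 1 & 0 \\ 0 & 1 & 0 & 0 \\ 1 & 0 & 0 & 0 \end{pmatrix}; rho(e_{24}) = rho(\mathbf{e}_{2})rho(\mathbf{e}_{4}) = \begin{pmatrix} 0 & 1 & 0 & 0 \\ -1 & 0 & 0 & 0 \\ 0 & 0 & 0 & 1 \\ 0 & 0 & -1 & 0 \end{pmatrix}.
M = (-\frac{9}{4})*rho(e_{12}) + (\frac{9}{2})*rho(e_{24}), summed entrywise:
Answer: \begin{pmatrix} 0 & \frac{9}{2} & 0 & - \frac{9}{4} \\ - \frac{9}{2} & 0 & - \frac{9}{4} & 0 \\ 0 & - \frac{9}{4} & 0 & \frac{9}{2} \\ - \frac{9}{4} & 0 & - \frac{9}{2} & 0 \end{pmatrix}


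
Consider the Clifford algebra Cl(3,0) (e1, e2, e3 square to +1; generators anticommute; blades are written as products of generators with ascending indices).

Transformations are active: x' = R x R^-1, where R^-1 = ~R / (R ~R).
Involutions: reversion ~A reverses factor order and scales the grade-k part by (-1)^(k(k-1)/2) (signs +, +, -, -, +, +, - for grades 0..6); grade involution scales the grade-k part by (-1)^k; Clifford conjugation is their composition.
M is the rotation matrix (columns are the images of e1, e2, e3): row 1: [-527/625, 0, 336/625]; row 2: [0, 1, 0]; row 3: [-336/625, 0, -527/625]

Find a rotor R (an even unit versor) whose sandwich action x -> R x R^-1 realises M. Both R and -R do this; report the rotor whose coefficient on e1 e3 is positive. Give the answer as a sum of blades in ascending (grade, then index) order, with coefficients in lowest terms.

Method: write R = a + b12*e1 e2 + b13*e1 e3 + b23*e2 e3 with a^2 + b12^2 + b13^2 + b23^2 = 1 (so R^-1 = ~R). Expanding the columns R e_j ~R gives tr M = 4a^2 - 1 and, from the antisymmetric part, M21 - M12 = -4a*b12, M13 - M31 = 4a*b13, M32 - M23 = -4a*b23.
Here tr M = -429/625, so a^2 = (1 + tr M)/4 = 49/625 and a = ±7/25. Taking a = 7/25: M21 - M12 = 0, M13 - M31 = 672/625, M32 - M23 = 0, giving b12 = 0, b13 = 24/25, b23 = 0, i.e. R = 7/25 + 24/25*e1 e3.
Its e1 e3 coefficient is already positive.
Answer: 7/25 + 24/25*e1 e3. Why the constraint matters: R and -R act identically through the sandwich — M has trace -429/625 either way — so only the sign condition on e1 e3 picks one of the two preimages.


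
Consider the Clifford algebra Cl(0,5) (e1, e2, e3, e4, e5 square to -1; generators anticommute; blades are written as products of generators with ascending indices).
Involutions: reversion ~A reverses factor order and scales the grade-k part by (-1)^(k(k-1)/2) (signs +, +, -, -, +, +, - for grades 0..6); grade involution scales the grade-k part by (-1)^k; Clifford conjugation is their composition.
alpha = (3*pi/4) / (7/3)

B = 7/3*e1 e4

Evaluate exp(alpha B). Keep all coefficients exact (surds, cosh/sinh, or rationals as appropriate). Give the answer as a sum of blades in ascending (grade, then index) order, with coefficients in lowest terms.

B^2 = (7/3)^2*(e1 e4)^2 = 49/9*(-1) = -49/9 (a basis 2-blade squares to minus the product of its generators' squares).
B^2 = -49/9 — B^2 < 0, so the exponential closes trigonometrically: l = 7/3, alpha*l = 3*pi/4, so exp(alpha B) = cos(3*pi/4) + (sin(3*pi/4)/(7/3))*B = -sqrt(2)/2 + (3*sqrt(2)/14)*B.
Answer: -sqrt(2)/2 + sqrt(2)/2*e1 e4


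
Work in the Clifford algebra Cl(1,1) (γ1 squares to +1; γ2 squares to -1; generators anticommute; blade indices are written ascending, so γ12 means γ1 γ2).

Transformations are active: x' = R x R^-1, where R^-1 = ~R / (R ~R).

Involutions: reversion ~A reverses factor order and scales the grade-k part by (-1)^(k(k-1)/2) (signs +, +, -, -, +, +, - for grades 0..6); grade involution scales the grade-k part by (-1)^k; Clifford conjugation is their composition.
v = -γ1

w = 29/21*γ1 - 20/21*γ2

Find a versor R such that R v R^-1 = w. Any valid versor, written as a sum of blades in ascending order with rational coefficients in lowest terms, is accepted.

The midline construction: v and w both square to 1, so reflecting in their sum 8/21*γ1 - 20/21*γ2 exchanges them.
Answer: 8/21*γ1 - 20/21*γ2


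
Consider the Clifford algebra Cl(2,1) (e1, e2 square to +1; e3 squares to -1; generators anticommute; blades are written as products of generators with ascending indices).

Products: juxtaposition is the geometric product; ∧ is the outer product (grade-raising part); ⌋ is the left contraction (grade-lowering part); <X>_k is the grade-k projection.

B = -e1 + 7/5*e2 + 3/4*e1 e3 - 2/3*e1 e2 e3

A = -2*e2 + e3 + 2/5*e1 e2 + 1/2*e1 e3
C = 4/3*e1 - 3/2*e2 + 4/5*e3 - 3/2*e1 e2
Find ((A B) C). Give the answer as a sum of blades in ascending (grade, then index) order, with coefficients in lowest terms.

step 1: -97/40 + 131/100*e1 + 11/15*e2 + 23/30*e3 - 4/3*e1 e2 - 1/3*e1 e3 - 17/10*e2 e3 + 4/5*e1 e2 e3
step 2: -59/30 + 2/15*e1 + 17317/3600*e2 - 2561/900*e3 + 197/3600*e1 e2 - 5959/4500*e1 e3 + 991/300*e2 e3 - 299/60*e1 e2 e3
Answer: -59/30 + 2/15*e1 + 17317/3600*e2 - 2561/900*e3 + 197/3600*e1 e2 - 5959/4500*e1 e3 + 991/300*e2 e3 - 299/60*e1 e2 e3


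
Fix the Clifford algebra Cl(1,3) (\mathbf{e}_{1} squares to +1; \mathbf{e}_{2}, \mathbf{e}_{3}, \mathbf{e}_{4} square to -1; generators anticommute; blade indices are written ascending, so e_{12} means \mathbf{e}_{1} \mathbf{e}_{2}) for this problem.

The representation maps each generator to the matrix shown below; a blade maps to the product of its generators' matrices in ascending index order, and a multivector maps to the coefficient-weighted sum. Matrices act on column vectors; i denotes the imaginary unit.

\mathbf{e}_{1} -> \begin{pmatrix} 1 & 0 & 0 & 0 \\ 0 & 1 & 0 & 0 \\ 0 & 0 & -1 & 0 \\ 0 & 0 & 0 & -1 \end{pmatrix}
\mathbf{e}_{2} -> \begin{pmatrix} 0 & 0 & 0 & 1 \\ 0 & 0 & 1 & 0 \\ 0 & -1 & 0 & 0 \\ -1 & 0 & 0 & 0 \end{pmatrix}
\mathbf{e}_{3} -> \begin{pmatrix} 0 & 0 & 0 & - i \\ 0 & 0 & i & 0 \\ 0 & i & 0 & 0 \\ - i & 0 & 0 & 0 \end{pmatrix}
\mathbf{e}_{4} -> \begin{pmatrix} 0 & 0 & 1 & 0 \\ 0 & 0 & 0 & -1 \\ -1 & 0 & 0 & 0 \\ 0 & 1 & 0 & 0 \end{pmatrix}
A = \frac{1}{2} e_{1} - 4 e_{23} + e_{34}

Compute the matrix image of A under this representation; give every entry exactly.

Bivector images (products of the table entries): rho(e_{23}) = rho(\mathbf{e}_{2})rho(\mathbf{e}_{3}) = \begin{pmatrix} - i & 0 & 0 & 0 \\ 0 & i & 0 & 0 \\ 0 & 0 & - i & 0 \\ 0 & 0 & 0 & i \end{pmatrix}; rho(e_{34}) = rho(\mathbf{e}_{3})rho(\mathbf{e}_{4}) = \begin{pmatrix} 0 & - i & 0 & 0 \\ - i & 0 & 0 & 0 \\ 0 & 0 & 0 & - i \\ 0 & 0 & - i & 0 \end{pmatrix}.
M = (\frac{1}{2})*rho(e_{1}) + (-4)*rho(e_{23}) + (1)*rho(e_{34}), summed entrywise:
Answer: \begin{pmatrix} \frac{1}{2} + 4 i & - i & 0 & 0 \\ - i & \frac{1}{2} - 4 i & 0 & 0 \\ 0 & 0 & - \frac{1}{2} + 4 i & - i \\ 0 & 0 & - i & - \frac{1}{2} - 4 i \end{pmatrix}
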